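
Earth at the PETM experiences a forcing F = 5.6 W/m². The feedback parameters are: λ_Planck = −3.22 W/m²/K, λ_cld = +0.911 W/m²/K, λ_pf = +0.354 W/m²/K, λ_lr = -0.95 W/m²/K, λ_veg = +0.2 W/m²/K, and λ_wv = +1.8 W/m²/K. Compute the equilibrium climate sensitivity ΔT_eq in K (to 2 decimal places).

6.19 K

Net feedback parameter λ = (−3.22) + (+0.911) + (+0.354) + (-0.95) + (+0.2) + (+1.8) = -0.905 W/m²/K.
ΔT = −F/λ = −5.6/(-0.905) = 6.19 K.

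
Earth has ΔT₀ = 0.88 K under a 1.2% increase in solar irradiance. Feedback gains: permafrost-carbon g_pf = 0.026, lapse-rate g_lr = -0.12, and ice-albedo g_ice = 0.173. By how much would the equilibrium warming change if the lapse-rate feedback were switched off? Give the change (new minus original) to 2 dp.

0.14 K

Original: g = 0.079, ΔT = 0.88/(1−0.079) = 0.9555 K.
Without lapse-rate: g' = 0.199, ΔT' = 0.88/(1−0.199) = 1.0986 K.
Change = 1.0986 − 0.9555 = 0.14 K.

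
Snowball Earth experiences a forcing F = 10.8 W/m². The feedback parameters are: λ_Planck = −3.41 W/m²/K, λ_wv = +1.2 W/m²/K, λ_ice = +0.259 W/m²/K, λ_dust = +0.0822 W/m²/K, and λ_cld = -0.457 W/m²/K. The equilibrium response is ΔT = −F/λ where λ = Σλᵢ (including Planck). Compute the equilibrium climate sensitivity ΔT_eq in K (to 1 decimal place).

Net feedback parameter λ = (−3.41) + (+1.2) + (+0.259) + (+0.0822) + (-0.457) = -2.3258 W/m²/K.
ΔT = −F/λ = −10.8/(-2.3258) = 4.6 K.

4.6 K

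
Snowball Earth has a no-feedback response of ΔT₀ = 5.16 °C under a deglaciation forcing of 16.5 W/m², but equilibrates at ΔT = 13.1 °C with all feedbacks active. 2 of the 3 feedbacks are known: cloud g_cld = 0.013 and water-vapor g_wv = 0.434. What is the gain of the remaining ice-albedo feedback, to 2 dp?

0.16

Amplification A = ΔT/ΔT₀ = 13.1/5.16 = 2.539.
Total gain g = 1 − 1/A = 1 − 1/2.539 = 0.6061.
Known gains sum to 0.013 + 0.434 = 0.447.
g_ice = 0.6061 − 0.447 = 0.16.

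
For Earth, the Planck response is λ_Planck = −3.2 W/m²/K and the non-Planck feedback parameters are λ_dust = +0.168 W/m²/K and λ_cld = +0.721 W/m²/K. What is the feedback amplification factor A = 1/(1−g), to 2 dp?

Convert to gains: g_dust = 0.168/3.2 = 0.0525; g_cld = 0.721/3.2 = 0.2253.
Total gain g = 0.2778.
A = 1/(1 − 0.2778) = 1.38.

1.38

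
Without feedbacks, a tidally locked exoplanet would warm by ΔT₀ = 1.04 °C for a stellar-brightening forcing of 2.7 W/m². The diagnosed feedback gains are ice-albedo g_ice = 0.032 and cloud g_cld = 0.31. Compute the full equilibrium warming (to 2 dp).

Total gain g = 0.032 + 0.31 = 0.342.
Amplification A = 1/(1 − 0.342) = 1.52.
ΔT = 1.04 × 1.52 = 1.58 °C.

1.58 °C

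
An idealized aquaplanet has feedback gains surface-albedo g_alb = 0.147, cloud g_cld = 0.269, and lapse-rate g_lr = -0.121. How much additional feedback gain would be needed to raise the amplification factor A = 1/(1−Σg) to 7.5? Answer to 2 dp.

Current total gain = 0.295.
Target gain for A = 7.5: g* = 1 − 1/7.5 = 0.8667.
Additional gain needed = 0.8667 − 0.295 = 0.57.

0.57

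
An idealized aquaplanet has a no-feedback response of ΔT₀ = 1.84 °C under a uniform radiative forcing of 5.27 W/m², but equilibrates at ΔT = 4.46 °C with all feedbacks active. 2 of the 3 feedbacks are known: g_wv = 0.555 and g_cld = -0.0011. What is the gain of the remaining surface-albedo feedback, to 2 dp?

Amplification A = ΔT/ΔT₀ = 4.46/1.84 = 2.424.
Total gain g = 1 − 1/A = 1 − 1/2.424 = 0.5875.
Known gains sum to 0.555 − 0.0011 = 0.5539.
g_alb = 0.5875 − 0.5539 = 0.03.

0.03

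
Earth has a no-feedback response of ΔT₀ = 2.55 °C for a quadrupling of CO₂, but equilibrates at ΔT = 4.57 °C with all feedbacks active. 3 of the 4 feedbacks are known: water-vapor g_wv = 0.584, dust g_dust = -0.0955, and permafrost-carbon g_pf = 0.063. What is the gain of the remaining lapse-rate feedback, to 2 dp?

-0.11

Amplification A = ΔT/ΔT₀ = 4.57/2.55 = 1.792.
Total gain g = 1 − 1/A = 1 − 1/1.792 = 0.442.
Known gains sum to 0.584 − 0.0955 + 0.063 = 0.5515.
g_lr = 0.442 − 0.5515 = -0.11.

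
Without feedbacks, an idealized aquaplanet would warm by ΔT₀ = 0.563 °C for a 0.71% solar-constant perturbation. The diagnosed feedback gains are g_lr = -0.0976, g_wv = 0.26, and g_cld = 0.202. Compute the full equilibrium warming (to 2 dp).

0.89 °C

Total gain g = -0.0976 + 0.26 + 0.202 = 0.3644.
Amplification A = 1/(1 − 0.3644) = 1.573.
ΔT = 0.563 × 1.573 = 0.89 °C.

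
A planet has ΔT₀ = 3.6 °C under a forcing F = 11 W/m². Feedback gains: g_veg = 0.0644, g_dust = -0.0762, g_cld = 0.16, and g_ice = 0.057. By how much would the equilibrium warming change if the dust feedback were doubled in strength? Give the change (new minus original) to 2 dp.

-0.40 °C

Original: g = 0.2052, ΔT = 3.6/(1−0.2052) = 4.5294 °C.
With doubled dust: g' = 0.129, ΔT' = 3.6/(1−0.129) = 4.1332 °C.
Change = 4.1332 − 4.5294 = -0.40 °C.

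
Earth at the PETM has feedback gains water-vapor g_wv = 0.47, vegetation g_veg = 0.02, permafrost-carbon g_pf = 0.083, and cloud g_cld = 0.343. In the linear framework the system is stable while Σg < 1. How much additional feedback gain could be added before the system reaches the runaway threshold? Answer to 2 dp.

0.08

Current total gain = 0.47 + 0.02 + 0.083 + 0.343 = 0.916.
Margin to runaway = 1 − 0.916 = 0.08.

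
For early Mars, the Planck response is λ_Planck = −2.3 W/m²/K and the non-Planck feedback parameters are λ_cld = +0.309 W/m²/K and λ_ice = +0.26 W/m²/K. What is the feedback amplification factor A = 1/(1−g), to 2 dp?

Convert to gains: g_cld = 0.309/2.3 = 0.1343; g_ice = 0.26/2.3 = 0.113.
Total gain g = 0.2473.
A = 1/(1 − 0.2473) = 1.33.

1.33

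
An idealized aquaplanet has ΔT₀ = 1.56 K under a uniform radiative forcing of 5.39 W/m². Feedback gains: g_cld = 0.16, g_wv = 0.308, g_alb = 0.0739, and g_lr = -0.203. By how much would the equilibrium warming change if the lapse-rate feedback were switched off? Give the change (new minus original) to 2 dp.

Original: g = 0.3389, ΔT = 1.56/(1−0.3389) = 2.3597 K.
Without lapse-rate: g' = 0.5419, ΔT' = 1.56/(1−0.5419) = 3.4054 K.
Change = 3.4054 − 2.3597 = 1.05 K.

1.05 K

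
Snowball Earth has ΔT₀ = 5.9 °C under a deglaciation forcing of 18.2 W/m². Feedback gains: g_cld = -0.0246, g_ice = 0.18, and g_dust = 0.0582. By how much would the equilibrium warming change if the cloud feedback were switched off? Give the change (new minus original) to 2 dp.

0.24 °C

Original: g = 0.2136, ΔT = 5.9/(1−0.2136) = 7.5025 °C.
Without cloud: g' = 0.2382, ΔT' = 5.9/(1−0.2382) = 7.7448 °C.
Change = 7.7448 − 7.5025 = 0.24 °C.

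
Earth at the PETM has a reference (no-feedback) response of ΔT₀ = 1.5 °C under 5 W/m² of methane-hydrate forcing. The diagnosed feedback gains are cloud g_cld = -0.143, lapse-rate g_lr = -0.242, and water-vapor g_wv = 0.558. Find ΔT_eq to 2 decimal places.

1.81 °C

Total gain g = -0.143 − 0.242 + 0.558 = 0.173.
Amplification A = 1/(1 − 0.173) = 1.209.
ΔT = 1.5 × 1.209 = 1.81 °C.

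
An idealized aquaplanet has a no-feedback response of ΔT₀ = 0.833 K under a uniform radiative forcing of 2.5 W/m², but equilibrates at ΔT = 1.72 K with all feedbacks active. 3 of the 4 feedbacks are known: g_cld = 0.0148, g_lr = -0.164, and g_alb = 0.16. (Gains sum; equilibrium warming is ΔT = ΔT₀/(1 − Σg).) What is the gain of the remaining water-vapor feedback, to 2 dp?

Amplification A = ΔT/ΔT₀ = 1.72/0.833 = 2.065.
Total gain g = 1 − 1/A = 1 − 1/2.065 = 0.5157.
Known gains sum to 0.0148 − 0.164 + 0.16 = 0.0108.
g_wv = 0.5157 − 0.0108 = 0.50.

0.50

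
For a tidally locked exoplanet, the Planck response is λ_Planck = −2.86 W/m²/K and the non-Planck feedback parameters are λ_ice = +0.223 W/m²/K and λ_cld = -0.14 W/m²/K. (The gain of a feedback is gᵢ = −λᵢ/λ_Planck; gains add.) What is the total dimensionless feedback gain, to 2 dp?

Convert to gains: g_ice = 0.223/2.86 = 0.07797; g_cld = -0.14/2.86 = -0.04895.
Total gain g = 0.02902.

0.03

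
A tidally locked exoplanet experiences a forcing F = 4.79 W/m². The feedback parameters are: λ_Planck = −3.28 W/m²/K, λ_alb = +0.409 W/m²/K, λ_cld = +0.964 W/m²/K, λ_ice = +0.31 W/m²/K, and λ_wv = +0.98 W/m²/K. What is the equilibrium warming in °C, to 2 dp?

7.76 °C

Net feedback parameter λ = (−3.28) + (+0.409) + (+0.964) + (+0.31) + (+0.98) = -0.617 W/m²/K.
ΔT = −F/λ = −4.79/(-0.617) = 7.76 °C.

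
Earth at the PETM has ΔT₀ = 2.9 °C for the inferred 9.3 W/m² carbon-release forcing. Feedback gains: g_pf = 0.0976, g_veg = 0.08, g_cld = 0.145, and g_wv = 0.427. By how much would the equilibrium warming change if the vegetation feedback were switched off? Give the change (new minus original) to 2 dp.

-2.80 °C

Original: g = 0.7496, ΔT = 2.9/(1−0.7496) = 11.5815 °C.
Without vegetation: g' = 0.6696, ΔT' = 2.9/(1−0.6696) = 8.7772 °C.
Change = 8.7772 − 11.5815 = -2.80 °C.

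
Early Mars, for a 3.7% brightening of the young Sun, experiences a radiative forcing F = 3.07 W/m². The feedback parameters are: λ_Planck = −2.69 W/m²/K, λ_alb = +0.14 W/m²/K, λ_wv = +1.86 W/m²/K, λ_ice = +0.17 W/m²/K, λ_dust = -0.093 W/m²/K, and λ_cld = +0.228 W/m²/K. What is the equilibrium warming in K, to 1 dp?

Net feedback parameter λ = (−2.69) + (+0.14) + (+1.86) + (+0.17) + (-0.093) + (+0.228) = -0.385 W/m²/K.
ΔT = −F/λ = −3.07/(-0.385) = 8.0 K.

8.0 K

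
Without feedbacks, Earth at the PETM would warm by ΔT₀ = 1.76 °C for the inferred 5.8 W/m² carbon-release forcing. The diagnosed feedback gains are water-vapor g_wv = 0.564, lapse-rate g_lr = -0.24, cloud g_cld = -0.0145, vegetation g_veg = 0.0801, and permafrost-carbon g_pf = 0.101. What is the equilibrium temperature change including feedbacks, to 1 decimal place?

3.5 °C

Total gain g = 0.564 − 0.24 − 0.0145 + 0.0801 + 0.101 = 0.4906.
Amplification A = 1/(1 − 0.4906) = 1.963.
ΔT = 1.76 × 1.963 = 3.5 °C.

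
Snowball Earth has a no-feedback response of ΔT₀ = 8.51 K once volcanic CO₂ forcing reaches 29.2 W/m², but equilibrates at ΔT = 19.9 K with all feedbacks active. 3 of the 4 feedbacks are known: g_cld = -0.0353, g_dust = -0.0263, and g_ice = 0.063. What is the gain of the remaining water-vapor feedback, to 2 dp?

Amplification A = ΔT/ΔT₀ = 19.9/8.51 = 2.338.
Total gain g = 1 − 1/A = 1 − 1/2.338 = 0.5723.
Known gains sum to -0.0353 − 0.0263 + 0.063 = 0.0014.
g_wv = 0.5723 − 0.0014 = 0.57.

0.57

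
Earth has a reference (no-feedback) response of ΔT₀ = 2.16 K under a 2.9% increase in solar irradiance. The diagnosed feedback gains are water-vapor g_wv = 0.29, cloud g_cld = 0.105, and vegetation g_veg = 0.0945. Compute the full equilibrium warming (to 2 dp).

4.23 K

Total gain g = 0.29 + 0.105 + 0.0945 = 0.4895.
Amplification A = 1/(1 − 0.4895) = 1.959.
ΔT = 2.16 × 1.959 = 4.23 K.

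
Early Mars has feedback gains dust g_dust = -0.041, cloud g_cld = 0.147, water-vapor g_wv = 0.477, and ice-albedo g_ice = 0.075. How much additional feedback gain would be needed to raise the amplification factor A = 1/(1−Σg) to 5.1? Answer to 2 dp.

0.15

Current total gain = 0.658.
Target gain for A = 5.1: g* = 1 − 1/5.1 = 0.8039.
Additional gain needed = 0.8039 − 0.658 = 0.15.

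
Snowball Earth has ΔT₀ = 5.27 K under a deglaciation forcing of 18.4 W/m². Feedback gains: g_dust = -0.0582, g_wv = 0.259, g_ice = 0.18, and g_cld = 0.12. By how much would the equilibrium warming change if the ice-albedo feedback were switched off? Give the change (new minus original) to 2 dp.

Original: g = 0.5008, ΔT = 5.27/(1−0.5008) = 10.5569 K.
Without ice-albedo: g' = 0.3208, ΔT' = 5.27/(1−0.3208) = 7.7591 K.
Change = 7.7591 − 10.5569 = -2.80 K.

-2.80 K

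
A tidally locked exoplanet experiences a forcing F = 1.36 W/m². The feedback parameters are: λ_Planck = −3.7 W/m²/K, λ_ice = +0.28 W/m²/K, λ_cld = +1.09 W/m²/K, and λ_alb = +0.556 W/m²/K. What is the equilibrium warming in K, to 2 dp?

0.77 K

Net feedback parameter λ = (−3.7) + (+0.28) + (+1.09) + (+0.556) = -1.774 W/m²/K.
ΔT = −F/λ = −1.36/(-1.774) = 0.77 K.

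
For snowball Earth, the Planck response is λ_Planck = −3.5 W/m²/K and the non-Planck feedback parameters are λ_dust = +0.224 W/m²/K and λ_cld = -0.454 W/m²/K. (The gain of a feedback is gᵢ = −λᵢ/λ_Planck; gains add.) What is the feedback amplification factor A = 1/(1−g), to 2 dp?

0.94

Convert to gains: g_dust = 0.224/3.5 = 0.064; g_cld = -0.454/3.5 = -0.1297.
Total gain g = -0.0657.
A = 1/(1 + 0.0657) = 0.94.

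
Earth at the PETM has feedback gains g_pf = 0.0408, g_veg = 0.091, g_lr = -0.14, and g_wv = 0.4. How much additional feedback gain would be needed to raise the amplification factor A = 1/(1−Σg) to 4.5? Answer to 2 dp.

0.39

Current total gain = 0.3918.
Target gain for A = 4.5: g* = 1 − 1/4.5 = 0.7778.
Additional gain needed = 0.7778 − 0.3918 = 0.39.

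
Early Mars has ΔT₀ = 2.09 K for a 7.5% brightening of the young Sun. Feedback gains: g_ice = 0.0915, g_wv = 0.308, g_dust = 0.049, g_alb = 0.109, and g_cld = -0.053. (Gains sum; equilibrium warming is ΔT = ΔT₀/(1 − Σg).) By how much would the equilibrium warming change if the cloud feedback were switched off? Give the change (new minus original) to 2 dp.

0.51 K

Original: g = 0.5045, ΔT = 2.09/(1−0.5045) = 4.2180 K.
Without cloud: g' = 0.5575, ΔT' = 2.09/(1−0.5575) = 4.7232 K.
Change = 4.7232 − 4.2180 = 0.51 K.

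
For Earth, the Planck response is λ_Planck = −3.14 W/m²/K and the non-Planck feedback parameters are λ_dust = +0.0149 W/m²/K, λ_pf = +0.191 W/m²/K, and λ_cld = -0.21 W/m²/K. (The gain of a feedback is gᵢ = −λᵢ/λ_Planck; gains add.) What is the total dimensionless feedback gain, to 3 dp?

-0.001

Convert to gains: g_dust = 0.0149/3.14 = 0.004745; g_pf = 0.191/3.14 = 0.06083; g_cld = -0.21/3.14 = -0.06688.
Total gain g = -0.001305.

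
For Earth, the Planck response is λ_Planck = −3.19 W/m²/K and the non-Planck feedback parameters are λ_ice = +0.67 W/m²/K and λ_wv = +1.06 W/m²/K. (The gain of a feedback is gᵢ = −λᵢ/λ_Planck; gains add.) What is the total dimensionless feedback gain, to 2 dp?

Convert to gains: g_ice = 0.67/3.19 = 0.21; g_wv = 1.06/3.19 = 0.3323.
Total gain g = 0.5423.

0.54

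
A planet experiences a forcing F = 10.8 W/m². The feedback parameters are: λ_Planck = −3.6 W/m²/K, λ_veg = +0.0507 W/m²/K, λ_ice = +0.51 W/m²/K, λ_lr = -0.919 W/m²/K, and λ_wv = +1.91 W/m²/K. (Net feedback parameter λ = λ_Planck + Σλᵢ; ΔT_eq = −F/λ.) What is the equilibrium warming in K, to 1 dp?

Net feedback parameter λ = (−3.6) + (+0.0507) + (+0.51) + (-0.919) + (+1.91) = -2.0483 W/m²/K.
ΔT = −F/λ = −10.8/(-2.0483) = 5.3 K.

5.3 K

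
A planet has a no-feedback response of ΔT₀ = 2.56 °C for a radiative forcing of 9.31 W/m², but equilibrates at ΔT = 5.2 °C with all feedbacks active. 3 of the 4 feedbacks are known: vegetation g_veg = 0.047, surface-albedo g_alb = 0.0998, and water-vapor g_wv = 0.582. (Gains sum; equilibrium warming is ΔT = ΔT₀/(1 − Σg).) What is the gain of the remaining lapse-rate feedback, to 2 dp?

-0.22

Amplification A = ΔT/ΔT₀ = 5.2/2.56 = 2.031.
Total gain g = 1 − 1/A = 1 − 1/2.031 = 0.5076.
Known gains sum to 0.047 + 0.0998 + 0.582 = 0.7288.
g_lr = 0.5076 − 0.7288 = -0.22.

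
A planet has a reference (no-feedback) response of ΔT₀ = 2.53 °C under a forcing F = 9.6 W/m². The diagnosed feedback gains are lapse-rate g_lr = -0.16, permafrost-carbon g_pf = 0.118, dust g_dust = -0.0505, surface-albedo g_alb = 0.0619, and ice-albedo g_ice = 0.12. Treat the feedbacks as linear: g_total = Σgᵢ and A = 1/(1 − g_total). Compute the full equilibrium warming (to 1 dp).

Total gain g = -0.16 + 0.118 − 0.0505 + 0.0619 + 0.12 = 0.0894.
Amplification A = 1/(1 − 0.0894) = 1.098.
ΔT = 2.53 × 1.098 = 2.8 °C.

2.8 °C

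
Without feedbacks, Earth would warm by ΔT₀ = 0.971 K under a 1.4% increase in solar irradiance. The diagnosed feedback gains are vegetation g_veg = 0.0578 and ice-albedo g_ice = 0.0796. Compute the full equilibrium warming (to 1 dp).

1.1 K

Total gain g = 0.0578 + 0.0796 = 0.1374.
Amplification A = 1/(1 − 0.1374) = 1.159.
ΔT = 0.971 × 1.159 = 1.1 K.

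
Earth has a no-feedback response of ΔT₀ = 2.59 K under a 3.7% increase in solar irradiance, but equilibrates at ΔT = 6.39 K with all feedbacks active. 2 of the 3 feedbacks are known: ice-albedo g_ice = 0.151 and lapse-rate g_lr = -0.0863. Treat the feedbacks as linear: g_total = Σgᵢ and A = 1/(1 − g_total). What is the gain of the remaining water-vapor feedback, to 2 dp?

Amplification A = ΔT/ΔT₀ = 6.39/2.59 = 2.467.
Total gain g = 1 − 1/A = 1 − 1/2.467 = 0.5946.
Known gains sum to 0.151 − 0.0863 = 0.0647.
g_wv = 0.5946 − 0.0647 = 0.53.

0.53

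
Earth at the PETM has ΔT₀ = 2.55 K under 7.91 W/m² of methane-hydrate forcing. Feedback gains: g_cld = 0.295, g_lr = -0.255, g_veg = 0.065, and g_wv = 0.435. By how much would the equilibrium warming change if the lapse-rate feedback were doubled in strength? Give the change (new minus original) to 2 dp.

-1.98 K

Original: g = 0.54, ΔT = 2.55/(1−0.54) = 5.5435 K.
With doubled lapse-rate: g' = 0.285, ΔT' = 2.55/(1−0.285) = 3.5664 K.
Change = 3.5664 − 5.5435 = -1.98 K.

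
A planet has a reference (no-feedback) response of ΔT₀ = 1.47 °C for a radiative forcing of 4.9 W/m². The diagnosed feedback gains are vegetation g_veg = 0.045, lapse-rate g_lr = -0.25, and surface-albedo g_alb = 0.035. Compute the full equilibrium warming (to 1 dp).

Total gain g = 0.045 − 0.25 + 0.035 = -0.17.
Amplification A = 1/(1 + 0.17) = 0.8547.
ΔT = 1.47 × 0.8547 = 1.3 °C.

1.3 °C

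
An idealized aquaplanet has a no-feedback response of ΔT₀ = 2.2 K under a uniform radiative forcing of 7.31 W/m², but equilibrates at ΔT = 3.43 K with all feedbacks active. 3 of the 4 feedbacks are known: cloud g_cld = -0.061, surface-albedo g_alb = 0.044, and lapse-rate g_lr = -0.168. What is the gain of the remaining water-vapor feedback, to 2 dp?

Amplification A = ΔT/ΔT₀ = 3.43/2.2 = 1.559.
Total gain g = 1 − 1/A = 1 − 1/1.559 = 0.3586.
Known gains sum to -0.061 + 0.044 − 0.168 = -0.185.
g_wv = 0.3586 + 0.185 = 0.54.

0.54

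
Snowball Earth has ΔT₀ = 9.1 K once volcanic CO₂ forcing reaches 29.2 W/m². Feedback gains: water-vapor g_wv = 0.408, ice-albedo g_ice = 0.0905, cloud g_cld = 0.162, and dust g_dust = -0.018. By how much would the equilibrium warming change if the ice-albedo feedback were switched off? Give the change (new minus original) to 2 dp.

Original: g = 0.6425, ΔT = 9.1/(1−0.6425) = 25.4545 K.
Without ice-albedo: g' = 0.552, ΔT' = 9.1/(1−0.552) = 20.3125 K.
Change = 20.3125 − 25.4545 = -5.14 K.

-5.14 K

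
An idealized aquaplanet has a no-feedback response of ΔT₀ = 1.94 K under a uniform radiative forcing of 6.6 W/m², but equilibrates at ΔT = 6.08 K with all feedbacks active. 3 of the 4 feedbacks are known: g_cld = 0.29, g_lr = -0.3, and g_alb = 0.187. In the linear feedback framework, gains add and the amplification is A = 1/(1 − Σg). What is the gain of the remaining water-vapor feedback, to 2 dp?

0.50

Amplification A = ΔT/ΔT₀ = 6.08/1.94 = 3.134.
Total gain g = 1 − 1/A = 1 − 1/3.134 = 0.6809.
Known gains sum to 0.29 − 0.3 + 0.187 = 0.177.
g_wv = 0.6809 − 0.177 = 0.50.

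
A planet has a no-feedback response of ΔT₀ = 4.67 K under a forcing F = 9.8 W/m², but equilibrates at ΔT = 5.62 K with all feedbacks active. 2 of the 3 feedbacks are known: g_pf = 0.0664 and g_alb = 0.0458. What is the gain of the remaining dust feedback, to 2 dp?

0.06

Amplification A = ΔT/ΔT₀ = 5.62/4.67 = 1.203.
Total gain g = 1 − 1/A = 1 − 1/1.203 = 0.1687.
Known gains sum to 0.0664 + 0.0458 = 0.1122.
g_dust = 0.1687 − 0.1122 = 0.06.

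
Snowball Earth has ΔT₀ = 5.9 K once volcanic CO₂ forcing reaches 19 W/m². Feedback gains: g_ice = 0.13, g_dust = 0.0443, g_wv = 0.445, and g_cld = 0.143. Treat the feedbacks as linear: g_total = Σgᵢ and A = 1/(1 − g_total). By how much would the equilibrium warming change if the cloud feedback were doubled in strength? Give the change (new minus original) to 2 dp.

Original: g = 0.7623, ΔT = 5.9/(1−0.7623) = 24.8212 K.
With doubled cloud: g' = 0.9053, ΔT' = 5.9/(1−0.9053) = 62.3020 K.
Change = 62.3020 − 24.8212 = 37.48 K.

37.48 K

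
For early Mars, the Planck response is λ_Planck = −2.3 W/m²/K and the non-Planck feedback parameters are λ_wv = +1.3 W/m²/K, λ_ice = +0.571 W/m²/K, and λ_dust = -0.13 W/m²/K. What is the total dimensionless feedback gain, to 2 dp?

Convert to gains: g_wv = 1.3/2.3 = 0.5652; g_ice = 0.571/2.3 = 0.2483; g_dust = -0.13/2.3 = -0.05652.
Total gain g = 0.75698.

0.76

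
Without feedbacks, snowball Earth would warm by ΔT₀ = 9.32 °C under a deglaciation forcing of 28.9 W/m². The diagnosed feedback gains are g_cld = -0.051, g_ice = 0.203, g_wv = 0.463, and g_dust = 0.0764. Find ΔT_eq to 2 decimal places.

Total gain g = -0.051 + 0.203 + 0.463 + 0.0764 = 0.6914.
Amplification A = 1/(1 − 0.6914) = 3.24.
ΔT = 9.32 × 3.24 = 30.20 °C.

30.20 °C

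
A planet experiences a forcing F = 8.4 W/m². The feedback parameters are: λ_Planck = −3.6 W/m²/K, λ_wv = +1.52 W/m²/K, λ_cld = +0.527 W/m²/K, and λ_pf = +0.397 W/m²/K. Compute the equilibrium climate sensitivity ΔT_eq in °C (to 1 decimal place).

Net feedback parameter λ = (−3.6) + (+1.52) + (+0.527) + (+0.397) = -1.156 W/m²/K.
ΔT = −F/λ = −8.4/(-1.156) = 7.3 °C.

7.3 °C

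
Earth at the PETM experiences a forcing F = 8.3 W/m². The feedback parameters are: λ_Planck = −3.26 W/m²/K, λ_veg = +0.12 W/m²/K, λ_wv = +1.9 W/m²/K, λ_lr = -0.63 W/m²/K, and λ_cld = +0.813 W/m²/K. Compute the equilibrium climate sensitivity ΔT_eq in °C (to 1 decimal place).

Net feedback parameter λ = (−3.26) + (+0.12) + (+1.9) + (-0.63) + (+0.813) = -1.057 W/m²/K.
ΔT = −F/λ = −8.3/(-1.057) = 7.9 °C.

7.9 °C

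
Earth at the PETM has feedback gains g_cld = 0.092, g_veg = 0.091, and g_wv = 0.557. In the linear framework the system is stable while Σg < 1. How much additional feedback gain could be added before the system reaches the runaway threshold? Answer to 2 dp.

Current total gain = 0.092 + 0.091 + 0.557 = 0.74.
Margin to runaway = 1 − 0.74 = 0.26.

0.26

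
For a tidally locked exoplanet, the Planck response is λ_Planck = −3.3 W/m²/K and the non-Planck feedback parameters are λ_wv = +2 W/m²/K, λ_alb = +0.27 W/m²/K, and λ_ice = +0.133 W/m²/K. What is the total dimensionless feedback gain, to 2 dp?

Convert to gains: g_wv = 2/3.3 = 0.6061; g_alb = 0.27/3.3 = 0.08182; g_ice = 0.133/3.3 = 0.0403.
Total gain g = 0.72822.

0.73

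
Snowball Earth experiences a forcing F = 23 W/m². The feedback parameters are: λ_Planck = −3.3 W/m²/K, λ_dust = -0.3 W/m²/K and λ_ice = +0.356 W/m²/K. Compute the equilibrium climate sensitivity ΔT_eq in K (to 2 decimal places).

7.09 K

Net feedback parameter λ = (−3.3) + (-0.3) + (+0.356) = -3.244 W/m²/K.
ΔT = −F/λ = −23/(-3.244) = 7.09 K.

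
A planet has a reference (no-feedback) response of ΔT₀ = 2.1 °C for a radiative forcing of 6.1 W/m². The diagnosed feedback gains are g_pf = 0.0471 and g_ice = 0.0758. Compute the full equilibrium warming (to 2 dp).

2.39 °C

Total gain g = 0.0471 + 0.0758 = 0.1229.
Amplification A = 1/(1 − 0.1229) = 1.14.
ΔT = 2.1 × 1.14 = 2.39 °C.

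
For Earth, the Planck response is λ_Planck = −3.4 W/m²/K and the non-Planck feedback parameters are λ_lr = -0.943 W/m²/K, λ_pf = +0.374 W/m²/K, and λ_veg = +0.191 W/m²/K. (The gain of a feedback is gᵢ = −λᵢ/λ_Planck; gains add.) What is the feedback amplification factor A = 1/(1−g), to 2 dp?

Convert to gains: g_lr = -0.943/3.4 = -0.2774; g_pf = 0.374/3.4 = 0.11; g_veg = 0.191/3.4 = 0.05618.
Total gain g = -0.11122.
A = 1/(1 + 0.11122) = 0.90.

0.90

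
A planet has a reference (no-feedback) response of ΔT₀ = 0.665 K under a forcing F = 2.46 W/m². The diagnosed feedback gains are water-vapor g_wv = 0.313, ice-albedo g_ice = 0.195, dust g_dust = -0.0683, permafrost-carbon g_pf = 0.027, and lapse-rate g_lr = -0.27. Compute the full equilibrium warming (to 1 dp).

0.8 K

Total gain g = 0.313 + 0.195 − 0.0683 + 0.027 − 0.27 = 0.1967.
Amplification A = 1/(1 − 0.1967) = 1.245.
ΔT = 0.665 × 1.245 = 0.8 K.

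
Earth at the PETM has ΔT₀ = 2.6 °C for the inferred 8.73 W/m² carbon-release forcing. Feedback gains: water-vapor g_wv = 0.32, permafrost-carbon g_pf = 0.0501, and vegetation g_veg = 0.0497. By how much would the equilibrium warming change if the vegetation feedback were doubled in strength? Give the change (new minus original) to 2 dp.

Original: g = 0.4198, ΔT = 2.6/(1−0.4198) = 4.4812 °C.
With doubled vegetation: g' = 0.4695, ΔT' = 2.6/(1−0.4695) = 4.9010 °C.
Change = 4.9010 − 4.4812 = 0.42 °C.

0.42 °C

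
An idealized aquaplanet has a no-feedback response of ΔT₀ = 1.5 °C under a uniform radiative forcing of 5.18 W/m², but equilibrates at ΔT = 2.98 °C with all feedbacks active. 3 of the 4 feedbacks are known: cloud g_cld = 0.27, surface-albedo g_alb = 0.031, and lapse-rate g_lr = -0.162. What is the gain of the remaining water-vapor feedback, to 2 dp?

0.36

Amplification A = ΔT/ΔT₀ = 2.98/1.5 = 1.987.
Total gain g = 1 − 1/A = 1 − 1/1.987 = 0.4967.
Known gains sum to 0.27 + 0.031 − 0.162 = 0.139.
g_wv = 0.4967 − 0.139 = 0.36.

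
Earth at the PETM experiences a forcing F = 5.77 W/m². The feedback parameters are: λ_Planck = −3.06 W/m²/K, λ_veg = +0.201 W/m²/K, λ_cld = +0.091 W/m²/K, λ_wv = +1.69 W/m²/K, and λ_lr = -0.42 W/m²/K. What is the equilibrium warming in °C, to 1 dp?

3.9 °C

Net feedback parameter λ = (−3.06) + (+0.201) + (+0.091) + (+1.69) + (-0.42) = -1.498 W/m²/K.
ΔT = −F/λ = −5.77/(-1.498) = 3.9 °C.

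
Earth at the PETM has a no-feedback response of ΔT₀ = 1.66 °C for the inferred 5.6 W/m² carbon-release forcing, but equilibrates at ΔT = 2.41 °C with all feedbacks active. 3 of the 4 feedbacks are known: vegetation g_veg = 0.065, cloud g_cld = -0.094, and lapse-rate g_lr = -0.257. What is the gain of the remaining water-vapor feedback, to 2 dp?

Amplification A = ΔT/ΔT₀ = 2.41/1.66 = 1.452.
Total gain g = 1 − 1/A = 1 − 1/1.452 = 0.3113.
Known gains sum to 0.065 − 0.094 − 0.257 = -0.286.
g_wv = 0.3113 + 0.286 = 0.60.

0.60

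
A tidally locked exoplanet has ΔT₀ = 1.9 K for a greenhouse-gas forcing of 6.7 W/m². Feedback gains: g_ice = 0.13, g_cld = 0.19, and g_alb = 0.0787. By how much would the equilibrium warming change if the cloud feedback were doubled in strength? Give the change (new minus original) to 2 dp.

Original: g = 0.3987, ΔT = 1.9/(1−0.3987) = 3.1598 K.
With doubled cloud: g' = 0.5887, ΔT' = 1.9/(1−0.5887) = 4.6195 K.
Change = 4.6195 − 3.1598 = 1.46 K.

1.46 K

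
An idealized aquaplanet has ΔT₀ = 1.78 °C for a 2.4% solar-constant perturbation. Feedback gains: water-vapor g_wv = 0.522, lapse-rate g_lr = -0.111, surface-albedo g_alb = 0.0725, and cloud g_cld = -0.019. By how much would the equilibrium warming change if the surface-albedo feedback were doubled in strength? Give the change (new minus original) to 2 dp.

Original: g = 0.4645, ΔT = 1.78/(1−0.4645) = 3.3240 °C.
With doubled surface-albedo: g' = 0.537, ΔT' = 1.78/(1−0.537) = 3.8445 °C.
Change = 3.8445 − 3.3240 = 0.52 °C.

0.52 °C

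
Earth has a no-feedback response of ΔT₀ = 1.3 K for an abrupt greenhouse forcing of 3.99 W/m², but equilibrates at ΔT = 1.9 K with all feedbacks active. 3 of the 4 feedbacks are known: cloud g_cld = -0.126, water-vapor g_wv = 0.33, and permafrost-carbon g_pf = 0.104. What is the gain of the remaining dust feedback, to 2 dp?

Amplification A = ΔT/ΔT₀ = 1.9/1.3 = 1.462.
Total gain g = 1 − 1/A = 1 − 1/1.462 = 0.316.
Known gains sum to -0.126 + 0.33 + 0.104 = 0.308.
g_dust = 0.316 − 0.308 = 0.01.

0.01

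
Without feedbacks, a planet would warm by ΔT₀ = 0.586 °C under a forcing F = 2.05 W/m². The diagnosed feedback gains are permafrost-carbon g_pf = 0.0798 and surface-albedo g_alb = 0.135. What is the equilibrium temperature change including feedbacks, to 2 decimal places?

Total gain g = 0.0798 + 0.135 = 0.2148.
Amplification A = 1/(1 − 0.2148) = 1.274.
ΔT = 0.586 × 1.274 = 0.75 °C.

0.75 °C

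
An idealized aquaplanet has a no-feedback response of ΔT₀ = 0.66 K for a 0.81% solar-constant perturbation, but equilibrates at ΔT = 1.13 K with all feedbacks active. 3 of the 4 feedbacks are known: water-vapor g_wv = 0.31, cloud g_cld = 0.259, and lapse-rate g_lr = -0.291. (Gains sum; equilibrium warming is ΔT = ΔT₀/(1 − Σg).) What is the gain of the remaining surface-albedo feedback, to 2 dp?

0.14

Amplification A = ΔT/ΔT₀ = 1.13/0.66 = 1.712.
Total gain g = 1 − 1/A = 1 − 1/1.712 = 0.4159.
Known gains sum to 0.31 + 0.259 − 0.291 = 0.278.
g_alb = 0.4159 − 0.278 = 0.14.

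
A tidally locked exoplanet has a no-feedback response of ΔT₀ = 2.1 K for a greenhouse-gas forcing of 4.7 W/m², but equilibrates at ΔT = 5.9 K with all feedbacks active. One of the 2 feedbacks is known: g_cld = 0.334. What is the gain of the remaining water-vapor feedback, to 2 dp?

0.31

Amplification A = ΔT/ΔT₀ = 5.9/2.1 = 2.81.
Total gain g = 1 − 1/A = 1 − 1/2.81 = 0.6441.
The known gain is 0.334.
g_wv = 0.6441 − 0.334 = 0.31.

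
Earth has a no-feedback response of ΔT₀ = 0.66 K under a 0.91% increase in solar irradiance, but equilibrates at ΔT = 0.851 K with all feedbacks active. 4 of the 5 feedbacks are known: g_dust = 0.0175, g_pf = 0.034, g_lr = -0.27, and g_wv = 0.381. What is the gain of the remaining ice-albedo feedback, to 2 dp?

0.06

Amplification A = ΔT/ΔT₀ = 0.851/0.66 = 1.289.
Total gain g = 1 − 1/A = 1 − 1/1.289 = 0.2242.
Known gains sum to 0.0175 + 0.034 − 0.27 + 0.381 = 0.1625.
g_ice = 0.2242 − 0.1625 = 0.06.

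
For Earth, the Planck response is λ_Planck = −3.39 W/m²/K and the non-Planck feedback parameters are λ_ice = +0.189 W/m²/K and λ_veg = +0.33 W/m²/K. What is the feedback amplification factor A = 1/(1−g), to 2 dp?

Convert to gains: g_ice = 0.189/3.39 = 0.05575; g_veg = 0.33/3.39 = 0.09735.
Total gain g = 0.1531.
A = 1/(1 − 0.1531) = 1.18.

1.18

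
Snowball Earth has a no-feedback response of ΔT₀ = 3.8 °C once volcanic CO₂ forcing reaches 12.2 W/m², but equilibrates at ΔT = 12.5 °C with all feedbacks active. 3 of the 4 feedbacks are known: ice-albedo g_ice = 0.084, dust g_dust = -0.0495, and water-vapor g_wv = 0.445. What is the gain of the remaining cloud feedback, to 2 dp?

Amplification A = ΔT/ΔT₀ = 12.5/3.8 = 3.289.
Total gain g = 1 − 1/A = 1 − 1/3.289 = 0.696.
Known gains sum to 0.084 − 0.0495 + 0.445 = 0.4795.
g_cld = 0.696 − 0.4795 = 0.22.

0.22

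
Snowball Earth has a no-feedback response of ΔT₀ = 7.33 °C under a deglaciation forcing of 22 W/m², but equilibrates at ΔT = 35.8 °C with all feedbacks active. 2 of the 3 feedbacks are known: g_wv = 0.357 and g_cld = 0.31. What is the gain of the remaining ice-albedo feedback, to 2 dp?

Amplification A = ΔT/ΔT₀ = 35.8/7.33 = 4.884.
Total gain g = 1 − 1/A = 1 − 1/4.884 = 0.7952.
Known gains sum to 0.357 + 0.31 = 0.667.
g_ice = 0.7952 − 0.667 = 0.13.

0.13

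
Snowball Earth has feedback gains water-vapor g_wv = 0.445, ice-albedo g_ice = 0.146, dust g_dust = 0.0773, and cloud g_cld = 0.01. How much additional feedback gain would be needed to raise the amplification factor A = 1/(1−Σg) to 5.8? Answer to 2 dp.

Current total gain = 0.6783.
Target gain for A = 5.8: g* = 1 − 1/5.8 = 0.8276.
Additional gain needed = 0.8276 − 0.6783 = 0.15.

0.15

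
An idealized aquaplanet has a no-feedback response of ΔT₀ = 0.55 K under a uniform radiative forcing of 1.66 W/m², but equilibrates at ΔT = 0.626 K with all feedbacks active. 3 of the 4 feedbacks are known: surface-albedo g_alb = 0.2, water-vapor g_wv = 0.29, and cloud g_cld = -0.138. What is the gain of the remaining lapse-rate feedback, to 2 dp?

-0.23

Amplification A = ΔT/ΔT₀ = 0.626/0.55 = 1.138.
Total gain g = 1 − 1/A = 1 − 1/1.138 = 0.1213.
Known gains sum to 0.2 + 0.29 − 0.138 = 0.352.
g_lr = 0.1213 − 0.352 = -0.23.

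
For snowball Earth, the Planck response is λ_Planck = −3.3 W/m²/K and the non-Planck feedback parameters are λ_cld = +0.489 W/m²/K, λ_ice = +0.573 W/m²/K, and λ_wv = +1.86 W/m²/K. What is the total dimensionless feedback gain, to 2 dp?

Convert to gains: g_cld = 0.489/3.3 = 0.1482; g_ice = 0.573/3.3 = 0.1736; g_wv = 1.86/3.3 = 0.5636.
Total gain g = 0.8854.

0.89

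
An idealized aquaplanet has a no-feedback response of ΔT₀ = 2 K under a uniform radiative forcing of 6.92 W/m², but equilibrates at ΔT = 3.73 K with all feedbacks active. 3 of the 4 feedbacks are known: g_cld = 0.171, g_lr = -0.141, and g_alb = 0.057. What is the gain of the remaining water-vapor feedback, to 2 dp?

Amplification A = ΔT/ΔT₀ = 3.73/2 = 1.865.
Total gain g = 1 − 1/A = 1 − 1/1.865 = 0.4638.
Known gains sum to 0.171 − 0.141 + 0.057 = 0.087.
g_wv = 0.4638 − 0.087 = 0.38.

0.38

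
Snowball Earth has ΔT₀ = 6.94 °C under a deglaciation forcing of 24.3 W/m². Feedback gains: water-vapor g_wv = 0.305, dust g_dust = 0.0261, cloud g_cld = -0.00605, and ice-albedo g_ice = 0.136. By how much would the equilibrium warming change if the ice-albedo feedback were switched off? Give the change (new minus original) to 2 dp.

-2.59 °C

Original: g = 0.46105, ΔT = 6.94/(1−0.46105) = 12.8769 °C.
Without ice-albedo: g' = 0.32505, ΔT' = 6.94/(1−0.32505) = 10.2822 °C.
Change = 10.2822 − 12.8769 = -2.59 °C.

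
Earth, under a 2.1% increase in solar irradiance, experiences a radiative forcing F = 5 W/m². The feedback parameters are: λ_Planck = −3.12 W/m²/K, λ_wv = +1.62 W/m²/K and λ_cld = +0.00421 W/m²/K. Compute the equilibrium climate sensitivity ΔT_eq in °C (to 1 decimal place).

Net feedback parameter λ = (−3.12) + (+1.62) + (+0.00421) = -1.49579 W/m²/K.
ΔT = −F/λ = −5/(-1.49579) = 3.3 °C.

3.3 °C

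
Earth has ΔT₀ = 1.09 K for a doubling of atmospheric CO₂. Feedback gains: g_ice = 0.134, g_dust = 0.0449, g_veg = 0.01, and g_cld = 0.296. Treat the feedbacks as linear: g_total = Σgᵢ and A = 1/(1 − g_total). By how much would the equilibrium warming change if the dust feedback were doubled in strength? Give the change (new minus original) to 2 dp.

Original: g = 0.4849, ΔT = 1.09/(1−0.4849) = 2.1161 K.
With doubled dust: g' = 0.5298, ΔT' = 1.09/(1−0.5298) = 2.3182 K.
Change = 2.3182 − 2.1161 = 0.20 K.

0.20 K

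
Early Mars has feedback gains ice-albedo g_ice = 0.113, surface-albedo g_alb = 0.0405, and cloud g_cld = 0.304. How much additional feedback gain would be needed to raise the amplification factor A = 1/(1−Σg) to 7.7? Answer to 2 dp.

Current total gain = 0.4575.
Target gain for A = 7.7: g* = 1 − 1/7.7 = 0.8701.
Additional gain needed = 0.8701 − 0.4575 = 0.41.

0.41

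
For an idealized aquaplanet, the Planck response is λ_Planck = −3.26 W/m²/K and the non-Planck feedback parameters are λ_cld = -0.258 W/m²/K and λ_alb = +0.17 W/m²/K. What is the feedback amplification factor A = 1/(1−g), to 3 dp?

0.974

Convert to gains: g_cld = -0.258/3.26 = -0.07914; g_alb = 0.17/3.26 = 0.05215.
Total gain g = -0.02699.
A = 1/(1 + 0.02699) = 0.974.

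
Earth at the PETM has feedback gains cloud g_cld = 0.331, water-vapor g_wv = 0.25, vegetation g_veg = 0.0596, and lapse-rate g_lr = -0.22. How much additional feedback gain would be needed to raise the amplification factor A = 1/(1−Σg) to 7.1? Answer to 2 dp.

Current total gain = 0.4206.
Target gain for A = 7.1: g* = 1 − 1/7.1 = 0.8592.
Additional gain needed = 0.8592 − 0.4206 = 0.44.

0.44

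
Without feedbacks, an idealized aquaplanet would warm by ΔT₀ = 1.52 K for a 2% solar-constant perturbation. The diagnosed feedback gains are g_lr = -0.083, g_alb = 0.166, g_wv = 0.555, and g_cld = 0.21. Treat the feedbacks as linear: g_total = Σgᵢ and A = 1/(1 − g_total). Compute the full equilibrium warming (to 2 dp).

Total gain g = -0.083 + 0.166 + 0.555 + 0.21 = 0.848.
Amplification A = 1/(1 − 0.848) = 6.579.
ΔT = 1.52 × 6.579 = 10.00 K.

10.00 K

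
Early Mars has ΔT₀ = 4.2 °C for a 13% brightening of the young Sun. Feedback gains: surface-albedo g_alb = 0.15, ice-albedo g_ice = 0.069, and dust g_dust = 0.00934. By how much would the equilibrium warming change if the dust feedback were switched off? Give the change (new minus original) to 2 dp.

-0.07 °C

Original: g = 0.22834, ΔT = 4.2/(1−0.22834) = 5.4428 °C.
Without dust: g' = 0.219, ΔT' = 4.2/(1−0.219) = 5.3777 °C.
Change = 5.3777 − 5.4428 = -0.07 °C.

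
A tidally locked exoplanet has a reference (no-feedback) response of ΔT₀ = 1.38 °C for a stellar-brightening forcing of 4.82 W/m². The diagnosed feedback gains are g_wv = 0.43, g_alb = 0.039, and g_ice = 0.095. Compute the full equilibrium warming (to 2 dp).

3.17 °C

Total gain g = 0.43 + 0.039 + 0.095 = 0.564.
Amplification A = 1/(1 − 0.564) = 2.294.
ΔT = 1.38 × 2.294 = 3.17 °C.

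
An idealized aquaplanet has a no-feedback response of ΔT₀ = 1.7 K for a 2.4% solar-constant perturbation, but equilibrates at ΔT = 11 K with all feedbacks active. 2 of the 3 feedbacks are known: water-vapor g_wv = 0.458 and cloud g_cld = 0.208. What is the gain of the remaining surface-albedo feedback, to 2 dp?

0.18

Amplification A = ΔT/ΔT₀ = 11/1.7 = 6.471.
Total gain g = 1 − 1/A = 1 − 1/6.471 = 0.8455.
Known gains sum to 0.458 + 0.208 = 0.666.
g_alb = 0.8455 − 0.666 = 0.18.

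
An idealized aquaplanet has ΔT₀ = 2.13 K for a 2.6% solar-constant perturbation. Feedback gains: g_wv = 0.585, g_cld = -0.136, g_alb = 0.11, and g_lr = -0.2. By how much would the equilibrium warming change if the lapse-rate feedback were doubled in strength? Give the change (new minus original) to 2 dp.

Original: g = 0.359, ΔT = 2.13/(1−0.359) = 3.3229 K.
With doubled lapse-rate: g' = 0.159, ΔT' = 2.13/(1−0.159) = 2.5327 K.
Change = 2.5327 − 3.3229 = -0.79 K.

-0.79 K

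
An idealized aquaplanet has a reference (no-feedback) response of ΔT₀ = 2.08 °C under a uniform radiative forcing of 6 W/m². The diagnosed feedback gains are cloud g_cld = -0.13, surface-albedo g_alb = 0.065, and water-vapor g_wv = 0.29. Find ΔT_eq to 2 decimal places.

Total gain g = -0.13 + 0.065 + 0.29 = 0.225.
Amplification A = 1/(1 − 0.225) = 1.29.
ΔT = 2.08 × 1.29 = 2.68 °C.

2.68 °C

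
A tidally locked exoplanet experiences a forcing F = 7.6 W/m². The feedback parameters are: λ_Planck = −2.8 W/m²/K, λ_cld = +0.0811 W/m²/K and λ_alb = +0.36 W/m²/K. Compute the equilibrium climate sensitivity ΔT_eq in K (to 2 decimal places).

Net feedback parameter λ = (−2.8) + (+0.0811) + (+0.36) = -2.3589 W/m²/K.
ΔT = −F/λ = −7.6/(-2.3589) = 3.22 K.

3.22 K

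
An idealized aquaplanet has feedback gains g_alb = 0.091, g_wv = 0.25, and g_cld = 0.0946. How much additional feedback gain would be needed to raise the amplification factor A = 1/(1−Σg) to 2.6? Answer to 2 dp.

0.18

Current total gain = 0.4356.
Target gain for A = 2.6: g* = 1 − 1/2.6 = 0.6154.
Additional gain needed = 0.6154 − 0.4356 = 0.18.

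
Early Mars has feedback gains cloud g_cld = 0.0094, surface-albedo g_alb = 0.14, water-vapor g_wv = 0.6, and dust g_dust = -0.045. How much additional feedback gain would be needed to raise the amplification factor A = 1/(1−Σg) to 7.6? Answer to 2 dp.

0.16

Current total gain = 0.7044.
Target gain for A = 7.6: g* = 1 − 1/7.6 = 0.8684.
Additional gain needed = 0.8684 − 0.7044 = 0.16.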